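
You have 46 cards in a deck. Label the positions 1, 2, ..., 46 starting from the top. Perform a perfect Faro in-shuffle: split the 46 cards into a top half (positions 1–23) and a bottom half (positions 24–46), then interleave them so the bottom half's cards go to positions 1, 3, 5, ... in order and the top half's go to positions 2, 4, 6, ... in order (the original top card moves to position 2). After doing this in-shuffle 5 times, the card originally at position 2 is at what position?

Track the card's position through each in-shuffle:
2 → 4 → 8 → 16 → 32 → 17

17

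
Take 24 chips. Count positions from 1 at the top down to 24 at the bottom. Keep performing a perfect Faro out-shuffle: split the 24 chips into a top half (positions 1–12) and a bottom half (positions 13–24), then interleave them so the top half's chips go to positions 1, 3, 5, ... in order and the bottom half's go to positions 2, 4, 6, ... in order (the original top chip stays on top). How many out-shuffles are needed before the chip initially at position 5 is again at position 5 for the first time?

11

Follow position 5 under repeated out-shuffles:
5 → 9 → 17 → 10 → 19 → 14 → 4 → 7 → 13 → 2 → 3 → 5
It first returns after 11 out-shuffles.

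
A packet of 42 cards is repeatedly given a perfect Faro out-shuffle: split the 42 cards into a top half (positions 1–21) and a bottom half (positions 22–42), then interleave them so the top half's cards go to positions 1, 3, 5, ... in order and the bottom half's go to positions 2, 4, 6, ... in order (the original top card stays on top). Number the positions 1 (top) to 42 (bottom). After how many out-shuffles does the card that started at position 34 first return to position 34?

20

Follow position 34 under repeated out-shuffles:
34 → 26 → 10 → 19 → 37 → 32 → 22 → 2 → 3 → 5 → 9 → 17 → 33 → 24 → 6 → 11 → 21 → 41 → 40 → 38 → 34
It first returns after 20 out-shuffles.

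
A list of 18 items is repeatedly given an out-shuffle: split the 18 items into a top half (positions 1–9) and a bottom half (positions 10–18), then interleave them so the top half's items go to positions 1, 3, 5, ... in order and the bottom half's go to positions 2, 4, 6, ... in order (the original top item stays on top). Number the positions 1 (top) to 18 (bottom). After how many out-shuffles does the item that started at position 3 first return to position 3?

8

Follow position 3 under repeated out-shuffles:
3 → 5 → 9 → 17 → 16 → 14 → 10 → 2 → 3
It first returns after 8 out-shuffles.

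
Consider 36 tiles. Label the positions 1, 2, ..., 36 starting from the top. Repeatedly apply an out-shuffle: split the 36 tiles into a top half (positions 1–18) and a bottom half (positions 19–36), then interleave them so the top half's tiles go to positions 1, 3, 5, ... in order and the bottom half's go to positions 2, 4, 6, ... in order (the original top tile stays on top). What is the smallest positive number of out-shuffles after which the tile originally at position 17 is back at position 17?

12

Follow position 17 under repeated out-shuffles:
17 → 33 → 30 → 24 → 12 → 23 → 10 → 19 → 2 → 3 → 5 → 9 → 17
It first returns after 12 out-shuffles.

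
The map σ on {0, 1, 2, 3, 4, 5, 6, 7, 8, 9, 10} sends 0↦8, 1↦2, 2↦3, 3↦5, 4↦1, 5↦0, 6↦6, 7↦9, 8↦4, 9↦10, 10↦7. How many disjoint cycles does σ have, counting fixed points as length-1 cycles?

3

Cycle decomposition: (0 8 4 1 2 3 5) (6) (7 9 10).
3 cycles.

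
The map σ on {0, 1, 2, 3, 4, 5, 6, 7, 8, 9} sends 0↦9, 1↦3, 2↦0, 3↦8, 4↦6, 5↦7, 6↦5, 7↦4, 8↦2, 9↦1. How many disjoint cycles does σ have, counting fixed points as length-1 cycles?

Cycle decomposition: (0 9 1 3 8 2) (4 6 5 7).
2 cycles.

2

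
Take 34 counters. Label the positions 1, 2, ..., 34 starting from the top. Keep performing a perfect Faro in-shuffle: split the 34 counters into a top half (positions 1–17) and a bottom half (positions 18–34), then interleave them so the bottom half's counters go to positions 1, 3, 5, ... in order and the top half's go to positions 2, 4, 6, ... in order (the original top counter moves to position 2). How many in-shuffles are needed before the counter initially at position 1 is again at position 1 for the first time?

Follow position 1 under repeated in-shuffles:
1 → 2 → 4 → 8 → 16 → 32 → 29 → 23 → 11 → 22 → 9 → 18 → 1
It first returns after 12 in-shuffles.

12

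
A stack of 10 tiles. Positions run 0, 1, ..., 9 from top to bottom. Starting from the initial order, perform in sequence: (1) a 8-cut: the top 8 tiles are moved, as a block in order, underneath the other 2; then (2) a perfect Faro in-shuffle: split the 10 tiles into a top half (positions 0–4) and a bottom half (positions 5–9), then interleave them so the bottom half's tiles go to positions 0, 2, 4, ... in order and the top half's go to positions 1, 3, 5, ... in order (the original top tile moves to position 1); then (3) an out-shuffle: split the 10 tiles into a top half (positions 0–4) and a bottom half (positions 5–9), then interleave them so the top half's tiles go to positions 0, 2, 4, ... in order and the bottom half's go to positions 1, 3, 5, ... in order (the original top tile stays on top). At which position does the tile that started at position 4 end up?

Track the tile from position 4 forward through each operation:
  after op 1 (cut 8): 4 → 6
  after op 2 (in-shuffle): 6 → 2
  after op 3 (out-shuffle): 2 → 4

4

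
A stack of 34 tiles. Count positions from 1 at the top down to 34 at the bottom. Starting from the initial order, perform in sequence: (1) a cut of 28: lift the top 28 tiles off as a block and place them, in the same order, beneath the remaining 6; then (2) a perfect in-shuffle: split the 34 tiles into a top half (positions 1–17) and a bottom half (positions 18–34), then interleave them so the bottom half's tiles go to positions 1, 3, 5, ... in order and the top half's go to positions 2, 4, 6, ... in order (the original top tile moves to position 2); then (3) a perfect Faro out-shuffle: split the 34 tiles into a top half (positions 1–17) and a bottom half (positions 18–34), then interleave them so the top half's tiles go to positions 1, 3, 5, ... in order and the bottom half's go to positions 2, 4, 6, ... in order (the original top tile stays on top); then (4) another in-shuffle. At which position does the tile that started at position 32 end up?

30

Track the tile from position 32 forward through each operation:
  after op 1 (cut 28): 32 → 4
  after op 2 (in-shuffle): 4 → 8
  after op 3 (out-shuffle): 8 → 15
  after op 4 (in-shuffle): 15 → 30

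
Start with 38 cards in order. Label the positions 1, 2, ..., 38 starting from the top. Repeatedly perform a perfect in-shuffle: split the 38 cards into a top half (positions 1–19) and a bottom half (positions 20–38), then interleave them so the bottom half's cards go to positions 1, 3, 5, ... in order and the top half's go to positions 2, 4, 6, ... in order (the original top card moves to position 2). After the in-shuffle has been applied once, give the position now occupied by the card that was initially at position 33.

27

Track the card's position through each in-shuffle:
33 → 27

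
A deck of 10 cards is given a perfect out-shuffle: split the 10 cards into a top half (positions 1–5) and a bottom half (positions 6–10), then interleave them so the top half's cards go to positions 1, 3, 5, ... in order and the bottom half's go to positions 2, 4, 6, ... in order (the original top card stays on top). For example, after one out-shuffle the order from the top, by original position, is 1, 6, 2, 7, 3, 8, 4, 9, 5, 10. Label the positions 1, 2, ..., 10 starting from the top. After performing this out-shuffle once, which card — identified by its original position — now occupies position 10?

Work backwards from position 10, undoing one out-shuffle at a time:
10 ← 10
So the card now at position 10 started at position 10.

10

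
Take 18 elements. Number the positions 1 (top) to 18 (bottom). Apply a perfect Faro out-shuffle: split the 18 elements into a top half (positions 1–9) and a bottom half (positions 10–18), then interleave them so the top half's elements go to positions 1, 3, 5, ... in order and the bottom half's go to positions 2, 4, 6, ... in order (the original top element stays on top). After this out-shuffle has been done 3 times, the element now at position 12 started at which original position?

Work backwards from position 12, undoing one out-shuffle at a time:
12 ← 15 ← 8 ← 13
So the element now at position 12 started at position 13.

13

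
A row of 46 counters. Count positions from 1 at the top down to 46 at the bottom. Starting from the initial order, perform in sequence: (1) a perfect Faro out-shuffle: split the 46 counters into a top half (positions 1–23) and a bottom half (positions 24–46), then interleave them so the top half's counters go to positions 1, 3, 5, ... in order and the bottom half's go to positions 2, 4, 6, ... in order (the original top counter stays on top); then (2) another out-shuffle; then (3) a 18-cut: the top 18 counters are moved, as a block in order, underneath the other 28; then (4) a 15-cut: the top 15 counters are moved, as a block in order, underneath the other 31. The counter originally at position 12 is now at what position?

12

Track the counter from position 12 forward through each operation:
  after op 1 (out-shuffle): 12 → 23
  after op 2 (out-shuffle): 23 → 45
  after op 3 (cut 18): 45 → 27
  after op 4 (cut 15): 27 → 12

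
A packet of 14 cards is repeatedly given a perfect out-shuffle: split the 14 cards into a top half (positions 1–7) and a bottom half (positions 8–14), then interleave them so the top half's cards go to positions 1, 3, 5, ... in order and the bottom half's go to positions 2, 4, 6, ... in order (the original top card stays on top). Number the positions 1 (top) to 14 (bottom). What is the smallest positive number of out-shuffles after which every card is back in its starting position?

12

The out-shuffle permutes the 14 positions with cycle lengths [1, 1, 12].
Every card is home exactly when every cycle has completed a whole number of laps, i.e. after lcm(1, 12) = 12 out-shuffles.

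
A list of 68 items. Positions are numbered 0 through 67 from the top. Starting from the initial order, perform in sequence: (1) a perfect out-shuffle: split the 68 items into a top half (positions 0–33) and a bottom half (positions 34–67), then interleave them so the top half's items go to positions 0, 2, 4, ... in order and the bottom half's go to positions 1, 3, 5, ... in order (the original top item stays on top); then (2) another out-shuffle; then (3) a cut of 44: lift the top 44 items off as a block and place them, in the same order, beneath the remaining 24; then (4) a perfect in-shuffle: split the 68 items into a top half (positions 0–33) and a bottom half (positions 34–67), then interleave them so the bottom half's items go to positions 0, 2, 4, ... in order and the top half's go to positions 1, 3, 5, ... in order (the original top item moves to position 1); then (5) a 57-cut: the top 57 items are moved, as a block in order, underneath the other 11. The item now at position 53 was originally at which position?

Undo the operations in reverse order, starting from position 53:
  undo op 5 (cut 57): 53 ← 42
  undo op 4 (in-shuffle, from bottom half): 42 ← 55
  undo op 3 (cut 44): 55 ← 31
  undo op 2 (out-shuffle, from bottom half): 31 ← 49
  undo op 1 (out-shuffle, from bottom half): 49 ← 58
So the item at position 53 came from original position 58.

58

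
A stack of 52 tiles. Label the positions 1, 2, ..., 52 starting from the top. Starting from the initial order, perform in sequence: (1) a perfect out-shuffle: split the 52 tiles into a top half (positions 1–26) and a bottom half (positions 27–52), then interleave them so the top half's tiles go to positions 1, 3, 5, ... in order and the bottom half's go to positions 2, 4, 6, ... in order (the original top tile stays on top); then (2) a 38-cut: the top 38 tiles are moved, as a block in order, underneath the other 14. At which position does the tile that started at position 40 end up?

42

Track the tile from position 40 forward through each operation:
  after op 1 (out-shuffle): 40 → 28
  after op 2 (cut 38): 28 → 42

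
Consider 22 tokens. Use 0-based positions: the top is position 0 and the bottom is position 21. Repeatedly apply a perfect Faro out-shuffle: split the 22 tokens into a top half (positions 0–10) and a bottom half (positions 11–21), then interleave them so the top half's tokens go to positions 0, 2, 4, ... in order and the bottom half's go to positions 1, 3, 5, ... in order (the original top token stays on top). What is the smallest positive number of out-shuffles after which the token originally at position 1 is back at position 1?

Follow position 1 under repeated out-shuffles:
1 → 2 → 4 → 8 → 16 → 11 → 1
It first returns after 6 out-shuffles.

6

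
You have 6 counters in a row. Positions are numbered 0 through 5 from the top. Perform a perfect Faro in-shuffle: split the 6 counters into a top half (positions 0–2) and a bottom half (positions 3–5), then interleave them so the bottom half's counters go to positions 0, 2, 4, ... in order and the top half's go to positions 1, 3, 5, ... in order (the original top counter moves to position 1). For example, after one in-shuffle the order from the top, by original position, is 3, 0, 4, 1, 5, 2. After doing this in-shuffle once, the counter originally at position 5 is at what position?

4

Track the counter's position through each in-shuffle:
5 → 4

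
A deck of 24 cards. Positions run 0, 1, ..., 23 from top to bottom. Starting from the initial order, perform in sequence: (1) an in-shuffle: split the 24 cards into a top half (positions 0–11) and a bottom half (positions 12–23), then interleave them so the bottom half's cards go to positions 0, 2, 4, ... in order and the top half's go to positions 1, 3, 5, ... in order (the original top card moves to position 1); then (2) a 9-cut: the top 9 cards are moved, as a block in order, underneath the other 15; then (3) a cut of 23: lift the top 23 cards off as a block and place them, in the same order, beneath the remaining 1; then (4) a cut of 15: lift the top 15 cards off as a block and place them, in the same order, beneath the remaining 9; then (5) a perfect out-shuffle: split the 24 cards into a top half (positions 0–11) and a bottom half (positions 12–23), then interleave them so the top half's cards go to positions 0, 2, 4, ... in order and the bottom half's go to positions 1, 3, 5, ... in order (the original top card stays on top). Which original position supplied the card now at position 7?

19

Undo the operations in reverse order, starting from position 7:
  undo op 5 (out-shuffle, from bottom half): 7 ← 15
  undo op 4 (cut 15): 15 ← 6
  undo op 3 (cut 23): 6 ← 5
  undo op 2 (cut 9): 5 ← 14
  undo op 1 (in-shuffle, from bottom half): 14 ← 19
So the card at position 7 came from original position 19.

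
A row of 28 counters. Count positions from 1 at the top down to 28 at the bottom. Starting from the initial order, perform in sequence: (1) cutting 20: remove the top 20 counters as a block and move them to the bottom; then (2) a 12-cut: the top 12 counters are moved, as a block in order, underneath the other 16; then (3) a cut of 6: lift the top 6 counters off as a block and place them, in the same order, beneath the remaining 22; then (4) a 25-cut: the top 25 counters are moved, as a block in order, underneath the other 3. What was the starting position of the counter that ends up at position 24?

Undo the operations in reverse order, starting from position 24:
  undo op 4 (cut 25): 24 ← 21
  undo op 3 (cut 6): 21 ← 27
  undo op 2 (cut 12): 27 ← 11
  undo op 1 (cut 20): 11 ← 3
So the counter at position 24 came from original position 3.

3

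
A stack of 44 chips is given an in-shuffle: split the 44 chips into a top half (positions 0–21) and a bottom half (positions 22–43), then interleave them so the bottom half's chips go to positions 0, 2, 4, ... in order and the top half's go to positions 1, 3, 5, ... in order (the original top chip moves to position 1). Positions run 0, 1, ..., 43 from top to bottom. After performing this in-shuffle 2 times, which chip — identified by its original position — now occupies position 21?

Work backwards from position 21, undoing one in-shuffle at a time:
21 ← 10 ← 27
So the chip now at position 21 started at position 27.

27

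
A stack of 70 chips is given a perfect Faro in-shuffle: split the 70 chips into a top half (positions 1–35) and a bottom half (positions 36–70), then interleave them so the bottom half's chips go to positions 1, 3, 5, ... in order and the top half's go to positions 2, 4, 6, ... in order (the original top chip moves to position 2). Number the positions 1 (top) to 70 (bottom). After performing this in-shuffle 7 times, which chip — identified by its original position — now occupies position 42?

68

Work backwards from position 42, undoing one in-shuffle at a time:
42 ← 21 ← 46 ← 23 ← 47 ← 59 ← 65 ← 68
So the chip now at position 42 started at position 68.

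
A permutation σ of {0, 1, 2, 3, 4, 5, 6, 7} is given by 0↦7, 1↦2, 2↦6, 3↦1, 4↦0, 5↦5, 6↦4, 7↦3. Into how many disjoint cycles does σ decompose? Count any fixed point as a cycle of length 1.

2

Cycle decomposition: (0 7 3 1 2 6 4) (5).
2 cycles.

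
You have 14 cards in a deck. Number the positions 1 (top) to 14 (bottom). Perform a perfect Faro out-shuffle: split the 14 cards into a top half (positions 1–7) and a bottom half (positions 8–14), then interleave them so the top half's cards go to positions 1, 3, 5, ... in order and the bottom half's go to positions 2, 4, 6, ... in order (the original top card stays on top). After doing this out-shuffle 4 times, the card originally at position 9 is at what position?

12

Track the card's position through each out-shuffle:
9 → 4 → 7 → 13 → 12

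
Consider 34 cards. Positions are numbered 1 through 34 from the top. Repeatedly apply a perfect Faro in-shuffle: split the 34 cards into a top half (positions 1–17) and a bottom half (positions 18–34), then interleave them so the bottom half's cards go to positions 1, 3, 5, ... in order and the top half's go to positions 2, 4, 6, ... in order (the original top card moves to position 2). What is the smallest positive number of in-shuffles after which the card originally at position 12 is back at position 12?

12

Follow position 12 under repeated in-shuffles:
12 → 24 → 13 → 26 → 17 → 34 → 33 → 31 → 27 → 19 → 3 → 6 → 12
It first returns after 12 in-shuffles.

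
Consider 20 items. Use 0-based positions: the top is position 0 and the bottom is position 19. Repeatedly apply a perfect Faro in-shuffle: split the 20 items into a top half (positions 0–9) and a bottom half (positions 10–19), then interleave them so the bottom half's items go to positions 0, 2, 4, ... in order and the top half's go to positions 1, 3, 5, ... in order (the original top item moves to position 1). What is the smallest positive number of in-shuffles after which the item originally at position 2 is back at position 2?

3

Follow position 2 under repeated in-shuffles:
2 → 5 → 11 → 2
It first returns after 3 in-shuffles.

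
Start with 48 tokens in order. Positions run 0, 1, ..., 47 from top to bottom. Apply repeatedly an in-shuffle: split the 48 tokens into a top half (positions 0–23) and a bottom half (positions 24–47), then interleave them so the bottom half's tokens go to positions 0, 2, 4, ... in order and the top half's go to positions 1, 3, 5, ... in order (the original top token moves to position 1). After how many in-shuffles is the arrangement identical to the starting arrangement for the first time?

The in-shuffle permutes the 48 positions with cycle lengths [3, 3, 21, 21].
Every token is home exactly when every cycle has completed a whole number of laps, i.e. after lcm(3, 21) = 21 in-shuffles.

21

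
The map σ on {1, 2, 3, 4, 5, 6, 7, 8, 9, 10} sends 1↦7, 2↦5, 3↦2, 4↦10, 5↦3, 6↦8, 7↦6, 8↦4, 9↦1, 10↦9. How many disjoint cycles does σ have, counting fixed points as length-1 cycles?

Cycle decomposition: (1 7 6 8 4 10 9) (2 5 3).
2 cycles.

2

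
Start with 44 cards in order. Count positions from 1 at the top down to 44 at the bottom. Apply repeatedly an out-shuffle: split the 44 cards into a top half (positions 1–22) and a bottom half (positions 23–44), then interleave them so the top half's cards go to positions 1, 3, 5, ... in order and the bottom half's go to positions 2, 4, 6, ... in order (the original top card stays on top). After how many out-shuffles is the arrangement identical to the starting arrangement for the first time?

The out-shuffle permutes the 44 positions with cycle lengths [1, 1, 14, 14, 14].
Every card is home exactly when every cycle has completed a whole number of laps, i.e. after lcm(1, 14) = 14 out-shuffles.

14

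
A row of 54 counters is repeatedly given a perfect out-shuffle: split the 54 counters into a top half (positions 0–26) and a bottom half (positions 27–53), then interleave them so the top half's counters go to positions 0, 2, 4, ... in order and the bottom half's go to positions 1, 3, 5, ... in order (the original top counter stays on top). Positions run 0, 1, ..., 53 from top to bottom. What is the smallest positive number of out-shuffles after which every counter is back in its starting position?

The out-shuffle permutes the 54 positions with cycle lengths [1, 1, 52].
Every counter is home exactly when every cycle has completed a whole number of laps, i.e. after lcm(1, 52) = 52 out-shuffles.

52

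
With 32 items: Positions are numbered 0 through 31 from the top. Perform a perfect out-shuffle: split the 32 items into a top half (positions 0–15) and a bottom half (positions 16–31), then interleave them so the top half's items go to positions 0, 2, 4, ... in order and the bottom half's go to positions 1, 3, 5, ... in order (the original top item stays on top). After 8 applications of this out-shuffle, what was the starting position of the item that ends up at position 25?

Work backwards from position 25, undoing one out-shuffle at a time:
25 ← 28 ← 14 ← 7 ← 19 ← 25 ← 28 ← 14 ← 7
So the item now at position 25 started at position 7.

7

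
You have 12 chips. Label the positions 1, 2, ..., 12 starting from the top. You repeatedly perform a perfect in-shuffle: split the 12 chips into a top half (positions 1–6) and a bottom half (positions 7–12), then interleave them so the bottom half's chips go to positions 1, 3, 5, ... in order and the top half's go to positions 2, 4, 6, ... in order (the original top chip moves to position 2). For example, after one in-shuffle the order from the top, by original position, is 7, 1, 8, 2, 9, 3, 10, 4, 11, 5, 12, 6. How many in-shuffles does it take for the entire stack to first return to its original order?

The in-shuffle permutes the 12 positions with cycle lengths [12].
Every chip is home exactly when every cycle has completed a whole number of laps, i.e. after lcm(12) = 12 in-shuffles.

12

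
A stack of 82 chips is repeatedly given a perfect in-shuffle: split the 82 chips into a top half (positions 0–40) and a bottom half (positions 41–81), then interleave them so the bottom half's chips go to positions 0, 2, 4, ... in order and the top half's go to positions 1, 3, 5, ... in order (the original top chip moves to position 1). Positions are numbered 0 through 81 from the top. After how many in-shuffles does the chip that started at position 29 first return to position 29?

82

Follow position 29 under repeated in-shuffles:
29 → 59 → 36 → 73 → 64 → 46 → 10 → 21 → ... → 29 (length 82)
It first returns after 82 in-shuffles.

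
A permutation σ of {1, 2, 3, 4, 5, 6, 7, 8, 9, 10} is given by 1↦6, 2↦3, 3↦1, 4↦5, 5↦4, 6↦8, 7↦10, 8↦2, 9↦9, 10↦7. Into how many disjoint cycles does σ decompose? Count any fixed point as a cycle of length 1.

4

Cycle decomposition: (1 6 8 2 3) (4 5) (7 10) (9).
4 cycles.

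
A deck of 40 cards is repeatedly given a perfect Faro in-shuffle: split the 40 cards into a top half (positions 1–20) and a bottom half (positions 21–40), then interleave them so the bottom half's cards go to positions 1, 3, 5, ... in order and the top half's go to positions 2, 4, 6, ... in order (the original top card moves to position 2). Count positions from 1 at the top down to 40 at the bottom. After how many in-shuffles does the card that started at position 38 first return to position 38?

Follow position 38 under repeated in-shuffles:
38 → 35 → 29 → 17 → 34 → 27 → 13 → 26 → 11 → 22 → 3 → 6 → 12 → 24 → 7 → 14 → 28 → 15 → 30 → 19 → 38
It first returns after 20 in-shuffles.

20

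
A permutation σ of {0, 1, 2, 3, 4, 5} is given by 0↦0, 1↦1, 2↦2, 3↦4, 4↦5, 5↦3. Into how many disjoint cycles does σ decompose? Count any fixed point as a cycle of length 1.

4

Cycle decomposition: (0) (1) (2) (3 4 5).
4 cycles.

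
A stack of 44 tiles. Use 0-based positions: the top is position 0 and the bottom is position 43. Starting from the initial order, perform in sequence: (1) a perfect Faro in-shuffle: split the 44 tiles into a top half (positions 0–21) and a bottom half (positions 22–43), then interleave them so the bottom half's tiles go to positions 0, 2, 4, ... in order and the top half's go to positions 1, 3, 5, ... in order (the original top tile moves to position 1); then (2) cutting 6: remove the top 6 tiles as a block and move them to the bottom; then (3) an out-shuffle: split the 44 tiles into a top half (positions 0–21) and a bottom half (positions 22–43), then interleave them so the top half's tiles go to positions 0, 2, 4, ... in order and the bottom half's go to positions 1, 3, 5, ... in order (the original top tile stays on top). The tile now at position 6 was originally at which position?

Undo the operations in reverse order, starting from position 6:
  undo op 3 (out-shuffle, from top half): 6 ← 3
  undo op 2 (cut 6): 3 ← 9
  undo op 1 (in-shuffle, from top half): 9 ← 4
So the tile at position 6 came from original position 4.

4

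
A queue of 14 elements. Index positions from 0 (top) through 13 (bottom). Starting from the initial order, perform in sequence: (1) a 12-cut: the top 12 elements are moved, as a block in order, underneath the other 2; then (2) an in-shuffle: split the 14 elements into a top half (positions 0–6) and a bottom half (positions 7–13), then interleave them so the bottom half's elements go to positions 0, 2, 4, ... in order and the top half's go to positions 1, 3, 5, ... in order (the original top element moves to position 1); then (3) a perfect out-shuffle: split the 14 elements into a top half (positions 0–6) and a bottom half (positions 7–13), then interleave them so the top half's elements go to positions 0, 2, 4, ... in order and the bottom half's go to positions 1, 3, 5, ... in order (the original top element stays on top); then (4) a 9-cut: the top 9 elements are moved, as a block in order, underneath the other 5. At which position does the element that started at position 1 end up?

6

Track the element from position 1 forward through each operation:
  after op 1 (cut 12): 1 → 3
  after op 2 (in-shuffle): 3 → 7
  after op 3 (out-shuffle): 7 → 1
  after op 4 (cut 9): 1 → 6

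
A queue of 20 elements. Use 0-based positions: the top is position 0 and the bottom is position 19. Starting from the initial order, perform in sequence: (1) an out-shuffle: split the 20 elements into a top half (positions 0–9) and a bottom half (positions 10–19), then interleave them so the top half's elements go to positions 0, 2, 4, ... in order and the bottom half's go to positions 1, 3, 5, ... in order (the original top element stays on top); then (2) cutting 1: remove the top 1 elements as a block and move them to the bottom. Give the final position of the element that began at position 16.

Track the element from position 16 forward through each operation:
  after op 1 (out-shuffle): 16 → 13
  after op 2 (cut 1): 13 → 12

12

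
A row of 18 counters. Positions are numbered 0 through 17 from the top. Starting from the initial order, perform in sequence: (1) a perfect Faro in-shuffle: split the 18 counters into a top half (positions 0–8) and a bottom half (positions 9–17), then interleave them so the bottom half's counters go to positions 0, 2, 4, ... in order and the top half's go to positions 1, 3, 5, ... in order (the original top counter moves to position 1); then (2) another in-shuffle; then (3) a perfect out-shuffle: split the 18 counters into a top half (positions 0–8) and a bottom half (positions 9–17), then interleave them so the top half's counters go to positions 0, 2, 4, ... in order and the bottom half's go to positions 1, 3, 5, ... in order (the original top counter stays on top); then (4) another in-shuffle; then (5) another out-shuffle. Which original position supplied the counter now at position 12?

15

Undo the operations in reverse order, starting from position 12:
  undo op 5 (out-shuffle, from top half): 12 ← 6
  undo op 4 (in-shuffle, from bottom half): 6 ← 12
  undo op 3 (out-shuffle, from top half): 12 ← 6
  undo op 2 (in-shuffle, from bottom half): 6 ← 12
  undo op 1 (in-shuffle, from bottom half): 12 ← 15
So the counter at position 12 came from original position 15.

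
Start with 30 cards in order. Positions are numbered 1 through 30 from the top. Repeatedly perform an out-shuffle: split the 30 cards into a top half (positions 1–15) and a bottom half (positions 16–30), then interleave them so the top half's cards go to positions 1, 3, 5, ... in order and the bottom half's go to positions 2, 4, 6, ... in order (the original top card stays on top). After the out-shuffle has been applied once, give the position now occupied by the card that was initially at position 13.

Track the card's position through each out-shuffle:
13 → 25

25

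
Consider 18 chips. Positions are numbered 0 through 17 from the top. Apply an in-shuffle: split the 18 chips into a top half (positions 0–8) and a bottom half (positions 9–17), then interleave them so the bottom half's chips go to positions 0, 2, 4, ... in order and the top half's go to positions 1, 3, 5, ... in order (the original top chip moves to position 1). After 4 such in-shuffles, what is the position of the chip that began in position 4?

3

Track the chip's position through each in-shuffle:
4 → 9 → 0 → 1 → 3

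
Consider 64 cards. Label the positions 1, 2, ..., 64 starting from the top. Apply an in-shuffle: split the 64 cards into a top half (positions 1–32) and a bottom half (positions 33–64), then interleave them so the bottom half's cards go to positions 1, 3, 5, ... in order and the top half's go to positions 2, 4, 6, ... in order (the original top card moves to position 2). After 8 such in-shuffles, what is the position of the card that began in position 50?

Track the card's position through each in-shuffle:
50 → 35 → 5 → 10 → 20 → 40 → 15 → 30 → 60

60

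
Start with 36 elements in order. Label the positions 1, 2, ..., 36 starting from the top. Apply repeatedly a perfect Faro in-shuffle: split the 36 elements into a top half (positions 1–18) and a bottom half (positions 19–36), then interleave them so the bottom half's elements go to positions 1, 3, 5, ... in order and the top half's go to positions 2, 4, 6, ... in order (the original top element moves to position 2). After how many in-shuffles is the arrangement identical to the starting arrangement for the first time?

36

The in-shuffle permutes the 36 positions with cycle lengths [36].
Every element is home exactly when every cycle has completed a whole number of laps, i.e. after lcm(36) = 36 in-shuffles.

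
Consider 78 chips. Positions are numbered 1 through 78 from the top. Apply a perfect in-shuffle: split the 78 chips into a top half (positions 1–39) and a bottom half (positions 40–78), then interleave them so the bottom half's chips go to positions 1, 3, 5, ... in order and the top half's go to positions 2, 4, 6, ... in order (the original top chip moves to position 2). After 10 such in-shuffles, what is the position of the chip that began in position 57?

66

Track the chip's position through each in-shuffle:
57 → 35 → 70 → 61 → 43 → 7 → 14 → 28 → 56 → 33 → 66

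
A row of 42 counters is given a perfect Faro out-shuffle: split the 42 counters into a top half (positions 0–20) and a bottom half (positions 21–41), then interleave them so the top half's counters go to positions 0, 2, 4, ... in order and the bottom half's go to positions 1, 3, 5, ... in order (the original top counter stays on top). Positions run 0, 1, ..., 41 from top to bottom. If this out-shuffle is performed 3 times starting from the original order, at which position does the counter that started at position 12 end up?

14

Track the counter's position through each out-shuffle:
12 → 24 → 7 → 14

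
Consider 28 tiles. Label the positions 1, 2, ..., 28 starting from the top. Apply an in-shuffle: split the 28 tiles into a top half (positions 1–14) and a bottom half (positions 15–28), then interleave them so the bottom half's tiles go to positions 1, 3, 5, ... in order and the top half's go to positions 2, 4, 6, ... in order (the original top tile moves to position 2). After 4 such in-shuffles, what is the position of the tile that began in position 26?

10

Track the tile's position through each in-shuffle:
26 → 23 → 17 → 5 → 10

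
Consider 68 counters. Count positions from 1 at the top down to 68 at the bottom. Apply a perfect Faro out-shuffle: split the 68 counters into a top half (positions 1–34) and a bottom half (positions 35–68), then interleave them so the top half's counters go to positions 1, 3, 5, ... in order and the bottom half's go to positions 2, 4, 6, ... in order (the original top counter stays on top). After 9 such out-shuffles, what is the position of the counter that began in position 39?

27

Track the counter's position through each out-shuffle:
39 → 10 → 19 → 37 → 6 → 11 → 21 → 41 → 14 → 27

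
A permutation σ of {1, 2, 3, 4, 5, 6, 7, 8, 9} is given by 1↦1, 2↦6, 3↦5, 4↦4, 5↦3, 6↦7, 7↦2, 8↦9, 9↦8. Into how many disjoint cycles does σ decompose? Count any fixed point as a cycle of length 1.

Cycle decomposition: (1) (2 6 7) (3 5) (4) (8 9).
5 cycles.

5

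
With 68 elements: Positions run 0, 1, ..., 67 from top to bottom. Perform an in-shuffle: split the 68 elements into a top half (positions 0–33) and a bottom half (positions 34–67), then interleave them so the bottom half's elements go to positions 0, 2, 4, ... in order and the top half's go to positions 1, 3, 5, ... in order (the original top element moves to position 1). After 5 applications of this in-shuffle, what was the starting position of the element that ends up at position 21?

4

Work backwards from position 21, undoing one in-shuffle at a time:
21 ← 10 ← 39 ← 19 ← 9 ← 4
So the element now at position 21 started at position 4.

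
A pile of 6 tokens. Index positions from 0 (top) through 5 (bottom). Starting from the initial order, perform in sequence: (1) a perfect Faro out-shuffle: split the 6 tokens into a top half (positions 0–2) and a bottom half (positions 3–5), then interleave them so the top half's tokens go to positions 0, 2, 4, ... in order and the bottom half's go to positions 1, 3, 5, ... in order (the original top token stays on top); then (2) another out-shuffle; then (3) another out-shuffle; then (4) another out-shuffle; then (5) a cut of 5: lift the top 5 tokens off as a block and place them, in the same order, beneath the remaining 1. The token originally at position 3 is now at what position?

Track the token from position 3 forward through each operation:
  after op 1 (out-shuffle): 3 → 1
  after op 2 (out-shuffle): 1 → 2
  after op 3 (out-shuffle): 2 → 4
  after op 4 (out-shuffle): 4 → 3
  after op 5 (cut 5): 3 → 4

4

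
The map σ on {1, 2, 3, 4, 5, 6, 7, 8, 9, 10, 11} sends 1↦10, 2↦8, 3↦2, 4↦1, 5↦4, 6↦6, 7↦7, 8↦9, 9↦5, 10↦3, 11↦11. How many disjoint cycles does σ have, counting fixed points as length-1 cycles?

4

Cycle decomposition: (1 10 3 2 8 9 5 4) (6) (7) (11).
4 cycles.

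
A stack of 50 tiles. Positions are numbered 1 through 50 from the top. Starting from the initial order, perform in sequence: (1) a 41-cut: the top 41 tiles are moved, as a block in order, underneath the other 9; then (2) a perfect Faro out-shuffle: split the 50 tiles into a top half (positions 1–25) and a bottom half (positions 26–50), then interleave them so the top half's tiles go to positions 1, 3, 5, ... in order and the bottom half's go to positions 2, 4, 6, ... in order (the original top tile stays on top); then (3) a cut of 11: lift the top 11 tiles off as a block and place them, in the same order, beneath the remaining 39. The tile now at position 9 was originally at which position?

Undo the operations in reverse order, starting from position 9:
  undo op 3 (cut 11): 9 ← 20
  undo op 2 (out-shuffle, from bottom half): 20 ← 35
  undo op 1 (cut 41): 35 ← 26
So the tile at position 9 came from original position 26.

26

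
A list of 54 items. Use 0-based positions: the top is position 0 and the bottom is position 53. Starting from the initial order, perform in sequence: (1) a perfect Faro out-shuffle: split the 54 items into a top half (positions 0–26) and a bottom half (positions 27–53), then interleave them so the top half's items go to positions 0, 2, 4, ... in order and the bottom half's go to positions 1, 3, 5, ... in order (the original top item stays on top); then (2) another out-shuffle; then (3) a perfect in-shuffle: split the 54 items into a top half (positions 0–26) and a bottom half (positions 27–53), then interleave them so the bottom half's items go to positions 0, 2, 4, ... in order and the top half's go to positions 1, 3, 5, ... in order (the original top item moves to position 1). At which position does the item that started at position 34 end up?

Track the item from position 34 forward through each operation:
  after op 1 (out-shuffle): 34 → 15
  after op 2 (out-shuffle): 15 → 30
  after op 3 (in-shuffle): 30 → 6

6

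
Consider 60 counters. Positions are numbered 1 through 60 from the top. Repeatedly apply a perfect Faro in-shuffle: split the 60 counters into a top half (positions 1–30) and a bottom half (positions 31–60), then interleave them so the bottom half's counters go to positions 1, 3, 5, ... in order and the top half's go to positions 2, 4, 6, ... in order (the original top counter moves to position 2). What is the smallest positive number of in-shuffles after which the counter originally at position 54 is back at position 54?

Follow position 54 under repeated in-shuffles:
54 → 47 → 33 → 5 → 10 → 20 → 40 → 19 → ... → 54 (length 60)
It first returns after 60 in-shuffles.

60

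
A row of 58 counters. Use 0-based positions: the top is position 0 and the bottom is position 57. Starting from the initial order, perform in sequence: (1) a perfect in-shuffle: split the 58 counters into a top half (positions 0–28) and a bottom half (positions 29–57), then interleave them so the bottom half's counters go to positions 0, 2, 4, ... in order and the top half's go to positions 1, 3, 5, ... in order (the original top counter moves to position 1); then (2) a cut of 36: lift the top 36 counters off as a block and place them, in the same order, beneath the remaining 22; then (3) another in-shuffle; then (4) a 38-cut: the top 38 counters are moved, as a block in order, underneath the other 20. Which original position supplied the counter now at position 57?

56

Undo the operations in reverse order, starting from position 57:
  undo op 4 (cut 38): 57 ← 37
  undo op 3 (in-shuffle, from top half): 37 ← 18
  undo op 2 (cut 36): 18 ← 54
  undo op 1 (in-shuffle, from bottom half): 54 ← 56
So the counter at position 57 came from original position 56.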